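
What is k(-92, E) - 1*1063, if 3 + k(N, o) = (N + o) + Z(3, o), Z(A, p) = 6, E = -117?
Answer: -1269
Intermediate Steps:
k(N, o) = 3 + N + o (k(N, o) = -3 + ((N + o) + 6) = -3 + (6 + N + o) = 3 + N + o)
k(-92, E) - 1*1063 = (3 - 92 - 117) - 1*1063 = -206 - 1063 = -1269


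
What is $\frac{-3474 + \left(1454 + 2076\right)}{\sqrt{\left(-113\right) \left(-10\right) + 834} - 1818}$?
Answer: $- \frac{1818}{58985} - \frac{2 \sqrt{491}}{58985} \approx -0.031573$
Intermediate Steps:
$\frac{-3474 + \left(1454 + 2076\right)}{\sqrt{\left(-113\right) \left(-10\right) + 834} - 1818} = \frac{-3474 + 3530}{\sqrt{1130 + 834} - 1818} = \frac{56}{\sqrt{1964} - 1818} = \frac{56}{2 \sqrt{491} - 1818} = \frac{56}{-1818 + 2 \sqrt{491}}$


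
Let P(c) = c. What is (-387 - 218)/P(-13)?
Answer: 605/13 ≈ 46.538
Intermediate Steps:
(-387 - 218)/P(-13) = (-387 - 218)/(-13) = -605*(-1/13) = 605/13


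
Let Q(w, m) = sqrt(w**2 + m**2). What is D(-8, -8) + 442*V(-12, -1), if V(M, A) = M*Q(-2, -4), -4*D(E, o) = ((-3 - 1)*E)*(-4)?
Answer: 32 - 10608*sqrt(5) ≈ -23688.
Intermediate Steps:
D(E, o) = -4*E (D(E, o) = -(-3 - 1)*E*(-4)/4 = -(-4*E)*(-4)/4 = -4*E)
Q(w, m) = sqrt(m**2 + w**2)
V(M, A) = 2*M*sqrt(5) (V(M, A) = M*sqrt((-4)**2 + (-2)**2) = M*sqrt(16 + 4) = M*sqrt(20) = M*(2*sqrt(5)) = 2*M*sqrt(5))
D(-8, -8) + 442*V(-12, -1) = -4*(-8) + 442*(2*(-12)*sqrt(5)) = 32 + 442*(-24*sqrt(5)) = 32 - 10608*sqrt(5)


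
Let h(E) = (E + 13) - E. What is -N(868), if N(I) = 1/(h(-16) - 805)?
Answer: 1/792 ≈ 0.0012626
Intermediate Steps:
h(E) = 13 (h(E) = (13 + E) - E = 13)
N(I) = -1/792 (N(I) = 1/(13 - 805) = 1/(-792) = -1/792)
-N(868) = -1*(-1/792) = 1/792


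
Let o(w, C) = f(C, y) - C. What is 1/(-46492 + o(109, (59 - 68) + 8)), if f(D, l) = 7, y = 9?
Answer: -1/46484 ≈ -2.1513e-5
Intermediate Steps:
o(w, C) = 7 - C
1/(-46492 + o(109, (59 - 68) + 8)) = 1/(-46492 + (7 - ((59 - 68) + 8))) = 1/(-46492 + (7 - (-9 + 8))) = 1/(-46492 + (7 - 1*(-1))) = 1/(-46492 + (7 + 1)) = 1/(-46492 + 8) = 1/(-46484) = -1/46484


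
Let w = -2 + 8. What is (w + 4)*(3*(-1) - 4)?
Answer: -70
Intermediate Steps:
w = 6
(w + 4)*(3*(-1) - 4) = (6 + 4)*(3*(-1) - 4) = 10*(-3 - 4) = 10*(-7) = -70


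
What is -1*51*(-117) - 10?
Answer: 5957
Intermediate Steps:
-1*51*(-117) - 10 = -51*(-117) - 10 = 5967 - 10 = 5957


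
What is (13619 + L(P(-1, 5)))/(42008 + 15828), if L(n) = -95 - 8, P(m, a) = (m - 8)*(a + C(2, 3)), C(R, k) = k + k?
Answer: 3379/14459 ≈ 0.23370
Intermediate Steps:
C(R, k) = 2*k
P(m, a) = (-8 + m)*(6 + a) (P(m, a) = (m - 8)*(a + 2*3) = (-8 + m)*(a + 6) = (-8 + m)*(6 + a))
L(n) = -103
(13619 + L(P(-1, 5)))/(42008 + 15828) = (13619 - 103)/(42008 + 15828) = 13516/57836 = 13516*(1/57836) = 3379/14459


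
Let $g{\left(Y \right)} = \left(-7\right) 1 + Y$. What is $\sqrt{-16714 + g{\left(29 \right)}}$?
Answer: $2 i \sqrt{4173} \approx 129.2 i$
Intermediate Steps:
$g{\left(Y \right)} = -7 + Y$
$\sqrt{-16714 + g{\left(29 \right)}} = \sqrt{-16714 + \left(-7 + 29\right)} = \sqrt{-16714 + 22} = \sqrt{-16692} = 2 i \sqrt{4173}$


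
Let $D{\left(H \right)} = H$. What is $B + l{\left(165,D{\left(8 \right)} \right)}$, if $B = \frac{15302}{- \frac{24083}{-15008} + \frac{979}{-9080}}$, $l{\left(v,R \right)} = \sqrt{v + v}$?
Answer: $\frac{260655492160}{25497601} + \sqrt{330} \approx 10241.0$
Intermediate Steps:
$l{\left(v,R \right)} = \sqrt{2} \sqrt{v}$ ($l{\left(v,R \right)} = \sqrt{2 v} = \sqrt{2} \sqrt{v}$)
$B = \frac{260655492160}{25497601}$ ($B = \frac{15302}{\left(-24083\right) \left(- \frac{1}{15008}\right) + 979 \left(- \frac{1}{9080}\right)} = \frac{15302}{\frac{24083}{15008} - \frac{979}{9080}} = \frac{15302}{\frac{25497601}{17034080}} = 15302 \cdot \frac{17034080}{25497601} = \frac{260655492160}{25497601} \approx 10223.0$)
$B + l{\left(165,D{\left(8 \right)} \right)} = \frac{260655492160}{25497601} + \sqrt{2} \sqrt{165} = \frac{260655492160}{25497601} + \sqrt{330}$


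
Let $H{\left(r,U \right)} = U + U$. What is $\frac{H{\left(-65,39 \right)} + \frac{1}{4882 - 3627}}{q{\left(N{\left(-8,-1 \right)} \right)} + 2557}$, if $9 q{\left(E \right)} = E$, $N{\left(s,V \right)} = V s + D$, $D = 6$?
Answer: $\frac{881019}{28898885} \approx 0.030486$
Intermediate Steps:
$N{\left(s,V \right)} = 6 + V s$ ($N{\left(s,V \right)} = V s + 6 = 6 + V s$)
$H{\left(r,U \right)} = 2 U$
$q{\left(E \right)} = \frac{E}{9}$
$\frac{H{\left(-65,39 \right)} + \frac{1}{4882 - 3627}}{q{\left(N{\left(-8,-1 \right)} \right)} + 2557} = \frac{2 \cdot 39 + \frac{1}{4882 - 3627}}{\frac{6 - -8}{9} + 2557} = \frac{78 + \frac{1}{1255}}{\frac{6 + 8}{9} + 2557} = \frac{78 + \frac{1}{1255}}{\frac{1}{9} \cdot 14 + 2557} = \frac{97891}{1255 \left(\frac{14}{9} + 2557\right)} = \frac{97891}{1255 \cdot \frac{23027}{9}} = \frac{97891}{1255} \cdot \frac{9}{23027} = \frac{881019}{28898885}$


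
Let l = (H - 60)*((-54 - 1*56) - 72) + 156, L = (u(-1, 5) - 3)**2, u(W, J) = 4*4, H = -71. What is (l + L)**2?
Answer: 584043889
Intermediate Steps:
u(W, J) = 16
L = 169 (L = (16 - 3)**2 = 13**2 = 169)
l = 23998 (l = (-71 - 60)*((-54 - 1*56) - 72) + 156 = -131*((-54 - 56) - 72) + 156 = -131*(-110 - 72) + 156 = -131*(-182) + 156 = 23842 + 156 = 23998)
(l + L)**2 = (23998 + 169)**2 = 24167**2 = 584043889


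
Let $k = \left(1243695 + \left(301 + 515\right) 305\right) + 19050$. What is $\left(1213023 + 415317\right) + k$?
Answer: $3139965$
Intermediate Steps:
$k = 1511625$ ($k = \left(1243695 + 816 \cdot 305\right) + 19050 = \left(1243695 + 248880\right) + 19050 = 1492575 + 19050 = 1511625$)
$\left(1213023 + 415317\right) + k = \left(1213023 + 415317\right) + 1511625 = 1628340 + 1511625 = 3139965$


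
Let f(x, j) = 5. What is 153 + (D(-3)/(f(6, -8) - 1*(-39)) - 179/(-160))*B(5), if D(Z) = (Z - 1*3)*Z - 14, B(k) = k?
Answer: 55985/352 ≈ 159.05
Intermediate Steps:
D(Z) = -14 + Z*(-3 + Z) (D(Z) = (Z - 3)*Z - 14 = (-3 + Z)*Z - 14 = Z*(-3 + Z) - 14 = -14 + Z*(-3 + Z))
153 + (D(-3)/(f(6, -8) - 1*(-39)) - 179/(-160))*B(5) = 153 + ((-14 + (-3)² - 3*(-3))/(5 - 1*(-39)) - 179/(-160))*5 = 153 + ((-14 + 9 + 9)/(5 + 39) - 179*(-1/160))*5 = 153 + (4/44 + 179/160)*5 = 153 + (4*(1/44) + 179/160)*5 = 153 + (1/11 + 179/160)*5 = 153 + (2129/1760)*5 = 153 + 2129/352 = 55985/352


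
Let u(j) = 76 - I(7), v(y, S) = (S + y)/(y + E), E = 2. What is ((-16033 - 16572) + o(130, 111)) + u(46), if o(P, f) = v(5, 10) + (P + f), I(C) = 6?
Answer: -226043/7 ≈ -32292.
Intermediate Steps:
v(y, S) = (S + y)/(2 + y) (v(y, S) = (S + y)/(y + 2) = (S + y)/(2 + y))
o(P, f) = 15/7 + P + f (o(P, f) = (10 + 5)/(2 + 5) + (P + f) = 15/7 + (P + f) = 15/7 + P + f)
u(j) = 70 (u(j) = 76 - 1*6 = 76 - 6 = 70)
((-16033 - 16572) + o(130, 111)) + u(46) = ((-16033 - 16572) + (15/7 + 130 + 111)) + 70 = (-32605 + 1702/7) + 70 = -226533/7 + 70 = -226043/7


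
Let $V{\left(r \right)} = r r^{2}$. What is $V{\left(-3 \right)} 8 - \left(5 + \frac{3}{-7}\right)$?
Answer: $- \frac{1544}{7} \approx -220.57$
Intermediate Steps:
$V{\left(r \right)} = r^{3}$
$V{\left(-3 \right)} 8 - \left(5 + \frac{3}{-7}\right) = \left(-3\right)^{3} \cdot 8 - \left(5 + \frac{3}{-7}\right) = \left(-27\right) 8 - \frac{32}{7} = -216 + \left(\frac{3}{7} - 5\right) = -216 - \frac{32}{7} = - \frac{1544}{7}$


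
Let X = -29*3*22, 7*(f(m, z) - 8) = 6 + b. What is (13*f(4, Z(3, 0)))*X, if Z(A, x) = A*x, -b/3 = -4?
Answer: -1841268/7 ≈ -2.6304e+5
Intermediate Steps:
b = 12 (b = -3*(-4) = 12)
f(m, z) = 74/7 (f(m, z) = 8 + (6 + 12)/7 = 8 + (1/7)*18 = 8 + 18/7 = 74/7)
X = -1914 (X = -87*22 = -1914)
(13*f(4, Z(3, 0)))*X = (13*(74/7))*(-1914) = (962/7)*(-1914) = -1841268/7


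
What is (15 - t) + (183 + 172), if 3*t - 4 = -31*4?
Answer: 410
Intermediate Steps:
t = -40 (t = 4/3 + (-31*4)/3 = 4/3 + (⅓)*(-124) = 4/3 - 124/3 = -40)
(15 - t) + (183 + 172) = (15 - 1*(-40)) + (183 + 172) = (15 + 40) + 355 = 55 + 355 = 410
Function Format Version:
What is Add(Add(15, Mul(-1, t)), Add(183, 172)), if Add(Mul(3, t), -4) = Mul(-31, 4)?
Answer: 410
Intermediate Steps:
t = -40 (t = Add(Rational(4, 3), Mul(Rational(1, 3), Mul(-31, 4))) = Add(Rational(4, 3), Mul(Rational(1, 3), -124)) = Add(Rational(4, 3), Rational(-124, 3)) = -40)
Add(Add(15, Mul(-1, t)), Add(183, 172)) = Add(Add(15, Mul(-1, -40)), Add(183, 172)) = Add(Add(15, 40), 355) = Add(55, 355) = 410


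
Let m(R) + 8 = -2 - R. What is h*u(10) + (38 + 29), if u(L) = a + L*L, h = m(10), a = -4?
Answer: -1853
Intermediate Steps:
m(R) = -10 - R (m(R) = -8 + (-2 - R) = -10 - R)
h = -20 (h = -10 - 1*10 = -10 - 10 = -20)
u(L) = -4 + L² (u(L) = -4 + L*L = -4 + L²)
h*u(10) + (38 + 29) = -20*(-4 + 10²) + (38 + 29) = -20*(-4 + 100) + 67 = -20*96 + 67 = -1920 + 67 = -1853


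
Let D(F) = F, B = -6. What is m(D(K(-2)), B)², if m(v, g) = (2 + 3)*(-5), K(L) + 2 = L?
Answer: 625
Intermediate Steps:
K(L) = -2 + L
m(v, g) = -25 (m(v, g) = 5*(-5) = -25)
m(D(K(-2)), B)² = (-25)² = 625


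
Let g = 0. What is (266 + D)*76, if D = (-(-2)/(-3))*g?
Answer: 20216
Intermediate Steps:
D = 0 (D = -(-2)/(-3)*0 = -(-2)*(-1)/3*0 = -1*2/3*0 = -2/3*0 = 0)
(266 + D)*76 = (266 + 0)*76 = 266*76 = 20216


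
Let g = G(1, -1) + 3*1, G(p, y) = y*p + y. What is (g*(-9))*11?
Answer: -99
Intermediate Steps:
G(p, y) = y + p*y (G(p, y) = p*y + y = y + p*y)
g = 1 (g = -(1 + 1) + 3*1 = -1*2 + 3 = -2 + 3 = 1)
(g*(-9))*11 = (1*(-9))*11 = -9*11 = -99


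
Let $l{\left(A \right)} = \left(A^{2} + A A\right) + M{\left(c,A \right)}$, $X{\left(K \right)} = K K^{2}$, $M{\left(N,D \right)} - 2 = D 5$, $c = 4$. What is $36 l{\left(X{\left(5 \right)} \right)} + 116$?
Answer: $1147688$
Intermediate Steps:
$M{\left(N,D \right)} = 2 + 5 D$ ($M{\left(N,D \right)} = 2 + D 5 = 2 + 5 D$)
$X{\left(K \right)} = K^{3}$
$l{\left(A \right)} = 2 + 2 A^{2} + 5 A$ ($l{\left(A \right)} = \left(A^{2} + A A\right) + \left(2 + 5 A\right) = \left(A^{2} + A^{2}\right) + \left(2 + 5 A\right) = 2 A^{2} + \left(2 + 5 A\right) = 2 + 2 A^{2} + 5 A$)
$36 l{\left(X{\left(5 \right)} \right)} + 116 = 36 \left(2 + 2 \left(5^{3}\right)^{2} + 5 \cdot 5^{3}\right) + 116 = 36 \left(2 + 2 \cdot 125^{2} + 5 \cdot 125\right) + 116 = 36 \left(2 + 2 \cdot 15625 + 625\right) + 116 = 36 \left(2 + 31250 + 625\right) + 116 = 36 \cdot 31877 + 116 = 1147572 + 116 = 1147688$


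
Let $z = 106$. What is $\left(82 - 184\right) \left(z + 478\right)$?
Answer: $-59568$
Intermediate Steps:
$\left(82 - 184\right) \left(z + 478\right) = \left(82 - 184\right) \left(106 + 478\right) = \left(-102\right) 584 = -59568$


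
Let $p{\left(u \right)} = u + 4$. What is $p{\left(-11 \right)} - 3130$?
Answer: $-3137$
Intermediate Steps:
$p{\left(u \right)} = 4 + u$
$p{\left(-11 \right)} - 3130 = \left(4 - 11\right) - 3130 = -7 - 3130 = -3137$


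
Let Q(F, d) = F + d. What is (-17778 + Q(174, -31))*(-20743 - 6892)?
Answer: 487343225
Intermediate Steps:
(-17778 + Q(174, -31))*(-20743 - 6892) = (-17778 + (174 - 31))*(-20743 - 6892) = (-17778 + 143)*(-27635) = -17635*(-27635) = 487343225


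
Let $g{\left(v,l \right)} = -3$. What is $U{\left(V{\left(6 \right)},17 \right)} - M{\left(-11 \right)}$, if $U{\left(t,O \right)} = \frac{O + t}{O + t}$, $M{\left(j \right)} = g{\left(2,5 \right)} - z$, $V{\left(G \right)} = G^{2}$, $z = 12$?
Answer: $16$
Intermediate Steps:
$M{\left(j \right)} = -15$ ($M{\left(j \right)} = -3 - 12 = -15$)
$U{\left(t,O \right)} = 1$
$U{\left(V{\left(6 \right)},17 \right)} - M{\left(-11 \right)} = 1 - -15 = 1 + 15 = 16$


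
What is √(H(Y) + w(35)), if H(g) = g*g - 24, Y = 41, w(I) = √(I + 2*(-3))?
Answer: √(1657 + √29) ≈ 40.772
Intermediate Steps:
w(I) = √(-6 + I) (w(I) = √(I - 6) = √(-6 + I))
H(g) = -24 + g² (H(g) = g² - 24 = -24 + g²)
√(H(Y) + w(35)) = √((-24 + 41²) + √(-6 + 35)) = √((-24 + 1681) + √29) = √(1657 + √29)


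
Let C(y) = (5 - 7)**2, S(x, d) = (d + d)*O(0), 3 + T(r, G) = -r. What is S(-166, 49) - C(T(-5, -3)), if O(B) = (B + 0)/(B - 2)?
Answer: -4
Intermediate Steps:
O(B) = B/(-2 + B)
T(r, G) = -3 - r
S(x, d) = 0 (S(x, d) = (d + d)*(0/(-2 + 0)) = (2*d)*(0/(-2)) = (2*d)*(0*(-1/2)) = (2*d)*0 = 0)
C(y) = 4 (C(y) = (-2)**2 = 4)
S(-166, 49) - C(T(-5, -3)) = 0 - 1*4 = 0 - 4 = -4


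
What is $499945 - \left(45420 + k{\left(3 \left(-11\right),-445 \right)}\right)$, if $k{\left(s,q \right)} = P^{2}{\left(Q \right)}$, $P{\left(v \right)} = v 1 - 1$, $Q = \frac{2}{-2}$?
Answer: $454521$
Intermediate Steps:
$Q = -1$ ($Q = 2 \left(- \frac{1}{2}\right) = -1$)
$P{\left(v \right)} = -1 + v$ ($P{\left(v \right)} = v - 1 = -1 + v$)
$k{\left(s,q \right)} = 4$ ($k{\left(s,q \right)} = \left(-1 - 1\right)^{2} = \left(-2\right)^{2} = 4$)
$499945 - \left(45420 + k{\left(3 \left(-11\right),-445 \right)}\right) = 499945 - \left(45420 + 4\right) = 499945 - 45424 = 454521$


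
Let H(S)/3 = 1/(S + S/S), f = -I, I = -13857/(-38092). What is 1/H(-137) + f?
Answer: -5222083/114276 ≈ -45.697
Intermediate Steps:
I = 13857/38092 (I = -13857*(-1/38092) = 13857/38092 ≈ 0.36378)
f = -13857/38092 (f = -1*13857/38092 = -13857/38092 ≈ -0.36378)
H(S) = 3/(1 + S) (H(S) = 3/(S + S/S) = 3/(S + 1) = 3/(1 + S))
1/H(-137) + f = 1/(3/(1 - 137)) - 13857/38092 = 1/(3/(-136)) - 13857/38092 = 1/(3*(-1/136)) - 13857/38092 = 1/(-3/136) - 13857/38092 = -136/3 - 13857/38092 = -5222083/114276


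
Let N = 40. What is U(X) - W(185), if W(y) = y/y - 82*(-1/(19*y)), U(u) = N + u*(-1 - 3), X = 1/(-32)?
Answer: 1099539/28120 ≈ 39.102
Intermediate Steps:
X = -1/32 ≈ -0.031250
U(u) = 40 - 4*u (U(u) = 40 + u*(-1 - 3) = 40 + u*(-4) = 40 - 4*u)
W(y) = 1 + 82/(19*y) (W(y) = 1 - (-82)/(19*y) = 1 + 82/(19*y))
U(X) - W(185) = (40 - 4*(-1/32)) - (82/19 + 185)/185 = (40 + ⅛) - 3597/(185*19) = 321/8 - 1*3597/3515 = 321/8 - 3597/3515 = 1099539/28120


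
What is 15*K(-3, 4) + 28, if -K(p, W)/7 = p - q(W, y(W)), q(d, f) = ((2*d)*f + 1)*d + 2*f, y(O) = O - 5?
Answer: -2807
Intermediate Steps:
y(O) = -5 + O
q(d, f) = 2*f + d*(1 + 2*d*f) (q(d, f) = (2*d*f + 1)*d + 2*f = (1 + 2*d*f)*d + 2*f = d*(1 + 2*d*f) + 2*f = 2*f + d*(1 + 2*d*f))
K(p, W) = -70 - 7*p + 21*W + 14*W²*(-5 + W) (K(p, W) = -7*(p - (W + 2*(-5 + W) + 2*(-5 + W)*W²)) = -7*(p - (W + (-10 + 2*W) + 2*W²*(-5 + W))) = -7*(p - (-10 + 3*W + 2*W²*(-5 + W))) = -7*(p + (10 - 3*W - 2*W²*(-5 + W))) = -7*(10 + p - 3*W - 2*W²*(-5 + W)) = -70 - 7*p + 21*W + 14*W²*(-5 + W))
15*K(-3, 4) + 28 = 15*(-70 - 7*(-3) + 21*4 + 14*4²*(-5 + 4)) + 28 = 15*(-70 + 21 + 84 + 14*16*(-1)) + 28 = 15*(-70 + 21 + 84 - 224) + 28 = 15*(-189) + 28 = -2835 + 28 = -2807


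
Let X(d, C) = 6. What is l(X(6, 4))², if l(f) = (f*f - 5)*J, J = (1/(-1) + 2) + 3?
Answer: 15376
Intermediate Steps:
J = 4 (J = (-1 + 2) + 3 = 1 + 3 = 4)
l(f) = -20 + 4*f² (l(f) = (f*f - 5)*4 = (f² - 5)*4 = (-5 + f²)*4 = -20 + 4*f²)
l(X(6, 4))² = (-20 + 4*6²)² = (-20 + 4*36)² = (-20 + 144)² = 124² = 15376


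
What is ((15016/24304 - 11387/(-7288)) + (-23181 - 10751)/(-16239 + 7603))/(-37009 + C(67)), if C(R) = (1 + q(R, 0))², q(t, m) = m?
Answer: -8589518935/52031395527552 ≈ -0.00016508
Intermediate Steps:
C(R) = 1 (C(R) = (1 + 0)² = 1² = 1)
((15016/24304 - 11387/(-7288)) + (-23181 - 10751)/(-16239 + 7603))/(-37009 + C(67)) = ((15016/24304 - 11387/(-7288)) + (-23181 - 10751)/(-16239 + 7603))/(-37009 + 1) = ((15016*(1/24304) - 11387*(-1/7288)) - 33932/(-8636))/(-37008) = ((1877/3038 + 11387/7288) - 33932*(-1/8636))*(-1/37008) = (24136641/11070472 + 499/127)*(-1/37008) = (8589518935/1405949944)*(-1/37008) = -8589518935/52031395527552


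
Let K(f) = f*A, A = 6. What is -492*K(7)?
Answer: -20664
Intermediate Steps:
K(f) = 6*f (K(f) = f*6 = 6*f)
-492*K(7) = -2952*7 = -492*42 = -20664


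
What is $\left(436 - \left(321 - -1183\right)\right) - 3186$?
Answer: $-4254$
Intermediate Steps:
$\left(436 - \left(321 - -1183\right)\right) - 3186 = \left(436 - \left(321 + 1183\right)\right) - 3186 = \left(436 - 1504\right) - 3186 = -1068 - 3186 = -4254$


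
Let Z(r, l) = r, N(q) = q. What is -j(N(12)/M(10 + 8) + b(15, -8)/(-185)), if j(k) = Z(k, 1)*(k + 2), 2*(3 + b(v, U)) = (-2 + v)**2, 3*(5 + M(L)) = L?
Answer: -21457709/136900 ≈ -156.74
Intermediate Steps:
M(L) = -5 + L/3
b(v, U) = -3 + (-2 + v)**2/2
j(k) = k*(2 + k) (j(k) = k*(k + 2) = k*(2 + k))
-j(N(12)/M(10 + 8) + b(15, -8)/(-185)) = -(12/(-5 + (10 + 8)/3) + (-3 + (-2 + 15)**2/2)/(-185))*(2 + (12/(-5 + (10 + 8)/3) + (-3 + (-2 + 15)**2/2)/(-185))) = -(12/(-5 + (1/3)*18) + (-3 + (1/2)*13**2)*(-1/185))*(2 + (12/(-5 + (1/3)*18) + (-3 + (1/2)*13**2)*(-1/185))) = -(12/(-5 + 6) + (-3 + (1/2)*169)*(-1/185))*(2 + (12/(-5 + 6) + (-3 + (1/2)*169)*(-1/185))) = -(12/1 + (-3 + 169/2)*(-1/185))*(2 + (12/1 + (-3 + 169/2)*(-1/185))) = -(12*1 + (163/2)*(-1/185))*(2 + (12*1 + (163/2)*(-1/185))) = -(12 - 163/370)*(2 + (12 - 163/370)) = -4277*(2 + 4277/370)/370 = -4277*5017/(370*370) = -1*21457709/136900 = -21457709/136900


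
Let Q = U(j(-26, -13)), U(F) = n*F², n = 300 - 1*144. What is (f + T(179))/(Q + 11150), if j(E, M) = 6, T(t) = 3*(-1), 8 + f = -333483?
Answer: -2009/101 ≈ -19.891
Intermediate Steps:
f = -333491 (f = -8 - 333483 = -333491)
T(t) = -3
n = 156 (n = 300 - 144 = 156)
U(F) = 156*F²
Q = 5616 (Q = 156*6² = 156*36 = 5616)
(f + T(179))/(Q + 11150) = (-333491 - 3)/(5616 + 11150) = -333494/16766 = -333494*1/16766 = -2009/101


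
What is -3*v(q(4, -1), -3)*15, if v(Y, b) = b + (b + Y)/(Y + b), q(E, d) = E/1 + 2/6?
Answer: 90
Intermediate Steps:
q(E, d) = ⅓ + E (q(E, d) = E*1 + 2*(⅙) = E + ⅓ = ⅓ + E)
v(Y, b) = 1 + b (v(Y, b) = b + (Y + b)/(Y + b) = b + 1 = 1 + b)
-3*v(q(4, -1), -3)*15 = -3*(1 - 3)*15 = -3*(-2)*15 = 6*15 = 90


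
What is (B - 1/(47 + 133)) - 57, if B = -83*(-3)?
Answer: 34559/180 ≈ 191.99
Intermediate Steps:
B = 249
(B - 1/(47 + 133)) - 57 = (249 - 1/(47 + 133)) - 57 = (249 - 1/180) - 57 = 44819/180 - 57 = 34559/180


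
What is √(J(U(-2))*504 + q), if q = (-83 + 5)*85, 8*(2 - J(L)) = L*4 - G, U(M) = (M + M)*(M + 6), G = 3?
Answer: I*√1401 ≈ 37.43*I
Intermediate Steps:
U(M) = 2*M*(6 + M) (U(M) = (2*M)*(6 + M) = 2*M*(6 + M))
J(L) = 19/8 - L/2 (J(L) = 2 - (L*4 - 1*3)/8 = 2 - (4*L - 3)/8 = 2 - (-3 + 4*L)/8 = 2 + (3/8 - L/2) = 19/8 - L/2)
q = -6630 (q = -78*85 = -6630)
√(J(U(-2))*504 + q) = √((19/8 - (-2)*(6 - 2))*504 - 6630) = √((19/8 - (-2)*4)*504 - 6630) = √((19/8 - ½*(-16))*504 - 6630) = √((19/8 + 8)*504 - 6630) = √((83/8)*504 - 6630) = √(5229 - 6630) = √(-1401) = I*√1401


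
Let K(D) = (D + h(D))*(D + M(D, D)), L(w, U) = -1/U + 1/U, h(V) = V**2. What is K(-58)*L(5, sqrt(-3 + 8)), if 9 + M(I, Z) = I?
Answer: 0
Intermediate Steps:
M(I, Z) = -9 + I
L(w, U) = 0 (L(w, U) = -1/U + 1/U = 0)
K(D) = (-9 + 2*D)*(D + D**2) (K(D) = (D + D**2)*(D + (-9 + D)) = (D + D**2)*(-9 + 2*D) = (-9 + 2*D)*(D + D**2))
K(-58)*L(5, sqrt(-3 + 8)) = -58*(-9 - 7*(-58) + 2*(-58)**2)*0 = -58*(-9 + 406 + 2*3364)*0 = -58*(-9 + 406 + 6728)*0 = -58*7125*0 = -413250*0 = 0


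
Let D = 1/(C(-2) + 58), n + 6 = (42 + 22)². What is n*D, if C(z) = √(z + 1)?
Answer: 47444/673 - 818*I/673 ≈ 70.496 - 1.2155*I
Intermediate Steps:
n = 4090 (n = -6 + (42 + 22)² = -6 + 64² = -6 + 4096 = 4090)
C(z) = √(1 + z)
D = (58 - I)/3365 (D = 1/(√(1 - 2) + 58) = 1/(√(-1) + 58) = 1/(I + 58) = 1/(58 + I) = (58 - I)/3365 ≈ 0.017236 - 0.00029718*I)
n*D = 4090*(58/3365 - I/3365) = 47444/673 - 818*I/673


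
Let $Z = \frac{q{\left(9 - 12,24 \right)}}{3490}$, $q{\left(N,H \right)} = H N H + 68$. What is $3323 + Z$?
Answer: $\frac{1159561}{349} \approx 3322.5$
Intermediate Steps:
$q{\left(N,H \right)} = 68 + N H^{2}$ ($q{\left(N,H \right)} = N H^{2} + 68 = 68 + N H^{2}$)
$Z = - \frac{166}{349}$ ($Z = \frac{68 + \left(9 - 12\right) 24^{2}}{3490} = \left(68 + \left(9 - 12\right) 576\right) \frac{1}{3490} = \left(68 - 1728\right) \frac{1}{3490} = \left(-1660\right) \frac{1}{3490} = - \frac{166}{349} \approx -0.47564$)
$3323 + Z = 3323 - \frac{166}{349} = \frac{1159561}{349}$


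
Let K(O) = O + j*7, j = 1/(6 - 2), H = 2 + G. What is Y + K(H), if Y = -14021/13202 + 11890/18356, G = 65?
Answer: 1182871161/17309708 ≈ 68.336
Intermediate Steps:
H = 67 (H = 2 + 65 = 67)
j = 1/4 ≈ 0.25000
Y = -1792816/4327427 (Y = -14021*1/13202 + 11890*(1/18356) = -2003/1886 + 5945/9178 = -1792816/4327427 ≈ -0.41429)
K(O) = 7/4 + O (K(O) = O + (1/4)*7 = O + 7/4 = 7/4 + O)
Y + K(H) = -1792816/4327427 + (7/4 + 67) = -1792816/4327427 + 275/4 = 1182871161/17309708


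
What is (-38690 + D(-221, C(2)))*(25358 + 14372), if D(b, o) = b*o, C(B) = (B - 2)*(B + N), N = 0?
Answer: -1537153700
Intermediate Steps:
C(B) = B*(-2 + B) (C(B) = (B - 2)*(B + 0) = (-2 + B)*B = B*(-2 + B))
(-38690 + D(-221, C(2)))*(25358 + 14372) = (-38690 - 442*(-2 + 2))*(25358 + 14372) = (-38690 - 442*0)*39730 = (-38690 - 221*0)*39730 = (-38690 + 0)*39730 = -38690*39730 = -1537153700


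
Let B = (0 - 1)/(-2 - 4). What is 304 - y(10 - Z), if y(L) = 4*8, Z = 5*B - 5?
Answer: 272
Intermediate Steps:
B = ⅙ (B = -1/(-6) = -1*(-⅙) = ⅙ ≈ 0.16667)
Z = -25/6 (Z = 5*(⅙) - 5 = ⅚ - 5 = -25/6 ≈ -4.1667)
y(L) = 32
304 - y(10 - Z) = 304 - 1*32 = 304 - 32 = 272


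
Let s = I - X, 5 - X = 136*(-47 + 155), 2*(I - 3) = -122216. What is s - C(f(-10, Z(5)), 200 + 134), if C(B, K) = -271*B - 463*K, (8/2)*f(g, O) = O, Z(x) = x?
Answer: 434235/4 ≈ 1.0856e+5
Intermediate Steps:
I = -61105 (I = 3 + (1/2)*(-122216) = 3 - 61108 = -61105)
f(g, O) = O/4
X = -14683 (X = 5 - 136*(-47 + 155) = 5 - 136*108 = 5 - 1*14688 = 5 - 14688 = -14683)
C(B, K) = -463*K - 271*B
s = -46422 (s = -61105 - 1*(-14683) = -61105 + 14683 = -46422)
s - C(f(-10, Z(5)), 200 + 134) = -46422 - (-463*(200 + 134) - 271*5/4) = -46422 - (-463*334 - 271*5/4) = -46422 - (-154642 - 1355/4) = -46422 - 1*(-619923/4) = -46422 + 619923/4 = 434235/4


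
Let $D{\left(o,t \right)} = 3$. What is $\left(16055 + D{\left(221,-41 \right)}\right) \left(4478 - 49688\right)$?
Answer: $-725982180$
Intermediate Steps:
$\left(16055 + D{\left(221,-41 \right)}\right) \left(4478 - 49688\right) = \left(16055 + 3\right) \left(4478 - 49688\right) = 16058 \left(-45210\right) = -725982180$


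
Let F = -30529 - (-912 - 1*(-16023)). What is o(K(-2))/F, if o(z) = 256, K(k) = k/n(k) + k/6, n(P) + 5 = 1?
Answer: -32/5705 ≈ -0.0056091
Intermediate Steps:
n(P) = -4 (n(P) = -5 + 1 = -4)
K(k) = -k/12 (K(k) = k/(-4) + k/6 = k*(-¼) + k*(⅙) = -k/4 + k/6 = -k/12)
F = -45640 (F = -30529 - (-912 + 16023) = -30529 - 1*15111 = -30529 - 15111 = -45640)
o(K(-2))/F = 256/(-45640) = 256*(-1/45640) = -32/5705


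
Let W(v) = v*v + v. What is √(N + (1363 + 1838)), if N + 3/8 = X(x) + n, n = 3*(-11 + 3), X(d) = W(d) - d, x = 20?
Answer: √57226/4 ≈ 59.805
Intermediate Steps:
W(v) = v + v² (W(v) = v² + v = v + v²)
X(d) = -d + d*(1 + d) (X(d) = d*(1 + d) - d = -d + d*(1 + d))
n = -24 (n = 3*(-8) = -24)
N = 3005/8 (N = -3/8 + (20² - 24) = -3/8 + (400 - 24) = -3/8 + 376 = 3005/8 ≈ 375.63)
√(N + (1363 + 1838)) = √(3005/8 + (1363 + 1838)) = √(3005/8 + 3201) = √(28613/8) = √57226/4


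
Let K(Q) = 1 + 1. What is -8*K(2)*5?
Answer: -80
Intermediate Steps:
K(Q) = 2
-8*K(2)*5 = -8*2*5 = -16*5 = -80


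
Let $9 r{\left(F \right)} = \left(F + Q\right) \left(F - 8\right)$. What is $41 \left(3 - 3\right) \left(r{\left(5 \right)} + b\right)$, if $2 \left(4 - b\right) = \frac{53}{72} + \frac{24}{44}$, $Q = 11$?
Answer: $0$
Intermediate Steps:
$r{\left(F \right)} = \frac{\left(-8 + F\right) \left(11 + F\right)}{9}$ ($r{\left(F \right)} = \frac{\left(F + 11\right) \left(F - 8\right)}{9} = \frac{\left(11 + F\right) \left(-8 + F\right)}{9} = \frac{\left(-8 + F\right) \left(11 + F\right)}{9}$)
$b = \frac{5321}{1584}$ ($b = 4 - \frac{\frac{53}{72} + \frac{24}{44}}{2} = 4 - \frac{53 \cdot \frac{1}{72} + 24 \cdot \frac{1}{44}}{2} = 4 - \frac{\frac{53}{72} + \frac{6}{11}}{2} = 4 - \frac{1015}{1584} = \frac{5321}{1584} \approx 3.3592$)
$41 \left(3 - 3\right) \left(r{\left(5 \right)} + b\right) = 41 \left(3 - 3\right) \left(\left(- \frac{88}{9} + \frac{1}{3} \cdot 5 + \frac{5^{2}}{9}\right) + \frac{5321}{1584}\right) = 41 \left(3 - 3\right) \left(\left(- \frac{88}{9} + \frac{5}{3} + \frac{1}{9} \cdot 25\right) + \frac{5321}{1584}\right) = 41 \cdot 0 \left(\left(- \frac{88}{9} + \frac{5}{3} + \frac{25}{9}\right) + \frac{5321}{1584}\right) = 0 \left(- \frac{16}{3} + \frac{5321}{1584}\right) = 0 \left(- \frac{3127}{1584}\right) = 0$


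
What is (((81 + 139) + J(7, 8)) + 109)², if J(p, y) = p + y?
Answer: 118336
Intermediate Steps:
(((81 + 139) + J(7, 8)) + 109)² = (((81 + 139) + (7 + 8)) + 109)² = ((220 + 15) + 109)² = (235 + 109)² = 344² = 118336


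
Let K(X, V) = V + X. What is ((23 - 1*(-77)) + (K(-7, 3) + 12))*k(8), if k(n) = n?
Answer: 864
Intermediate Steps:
((23 - 1*(-77)) + (K(-7, 3) + 12))*k(8) = ((23 - 1*(-77)) + ((3 - 7) + 12))*8 = ((23 + 77) + (-4 + 12))*8 = (100 + 8)*8 = 108*8 = 864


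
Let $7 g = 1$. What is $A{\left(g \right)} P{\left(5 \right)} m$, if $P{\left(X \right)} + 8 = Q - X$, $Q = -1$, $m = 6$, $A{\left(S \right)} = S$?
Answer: $-12$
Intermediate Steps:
$g = \frac{1}{7}$ ($g = \frac{1}{7} \cdot 1 = \frac{1}{7} \approx 0.14286$)
$P{\left(X \right)} = -9 - X$ ($P{\left(X \right)} = -8 - \left(1 + X\right) = -9 - X$)
$A{\left(g \right)} P{\left(5 \right)} m = \frac{-9 - 5}{7} \cdot 6 = \frac{1}{7} \left(-14\right) 6 = \left(-2\right) 6 = -12$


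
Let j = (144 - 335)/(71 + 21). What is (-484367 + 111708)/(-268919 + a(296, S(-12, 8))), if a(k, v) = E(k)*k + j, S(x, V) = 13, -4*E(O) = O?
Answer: 34284628/26755907 ≈ 1.2814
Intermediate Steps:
E(O) = -O/4
j = -191/92 ≈ -2.0761
a(k, v) = -191/92 - k²/4 (a(k, v) = (-k/4)*k - 191/92 = -k²/4 - 191/92 = -191/92 - k²/4)
(-484367 + 111708)/(-268919 + a(296, S(-12, 8))) = (-484367 + 111708)/(-268919 + (-191/92 - ¼*296²)) = -372659/(-268919 + (-191/92 - ¼*87616)) = -372659/(-268919 + (-191/92 - 21904)) = -372659/(-268919 - 2015359/92) = -372659/(-26755907/92) = -372659*(-92/26755907) = 34284628/26755907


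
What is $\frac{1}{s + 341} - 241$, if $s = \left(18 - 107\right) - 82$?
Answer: $- \frac{40969}{170} \approx -240.99$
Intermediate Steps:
$s = -171$ ($s = -89 - 82 = -171$)
$\frac{1}{s + 341} - 241 = \frac{1}{-171 + 341} - 241 = \frac{1}{170} - 241 = - \frac{40969}{170}$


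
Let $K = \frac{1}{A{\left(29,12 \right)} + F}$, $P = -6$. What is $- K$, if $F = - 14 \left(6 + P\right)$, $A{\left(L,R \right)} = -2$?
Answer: $\frac{1}{2} \approx 0.5$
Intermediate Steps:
$F = 0$ ($F = - 14 \left(6 - 6\right) = \left(-14\right) 0 = 0$)
$K = - \frac{1}{2}$ ($K = \frac{1}{-2 + 0} = \frac{1}{-2} = - \frac{1}{2} \approx -0.5$)
$- K = \left(-1\right) \left(- \frac{1}{2}\right) = \frac{1}{2}$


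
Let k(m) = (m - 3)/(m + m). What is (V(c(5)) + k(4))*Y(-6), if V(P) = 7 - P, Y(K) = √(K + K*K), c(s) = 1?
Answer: 49*√30/8 ≈ 33.548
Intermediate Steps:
k(m) = (-3 + m)/(2*m) (k(m) = (-3 + m)/((2*m)) = (-3 + m)*(1/(2*m)) = (-3 + m)/(2*m))
Y(K) = √(K + K²)
(V(c(5)) + k(4))*Y(-6) = ((7 - 1*1) + (½)*(-3 + 4)/4)*√(-6*(1 - 6)) = ((7 - 1) + (½)*(¼)*1)*√(-6*(-5)) = (6 + ⅛)*√30 = 49*√30/8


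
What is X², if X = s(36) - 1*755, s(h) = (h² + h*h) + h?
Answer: 3508129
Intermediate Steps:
s(h) = h + 2*h² (s(h) = (h² + h²) + h = 2*h² + h = h + 2*h²)
X = 1873 (X = 36*(1 + 2*36) - 1*755 = 36*(1 + 72) - 755 = 36*73 - 755 = 2628 - 755 = 1873)
X² = 1873² = 3508129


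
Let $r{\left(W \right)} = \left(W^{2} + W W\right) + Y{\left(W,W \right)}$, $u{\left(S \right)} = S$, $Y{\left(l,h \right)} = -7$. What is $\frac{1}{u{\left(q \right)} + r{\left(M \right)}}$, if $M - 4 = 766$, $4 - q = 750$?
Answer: $\frac{1}{1185047} \approx 8.4385 \cdot 10^{-7}$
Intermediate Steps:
$q = -746$ ($q = 4 - 750 = -746$)
$M = 770$ ($M = 4 + 766 = 770$)
$r{\left(W \right)} = -7 + 2 W^{2}$ ($r{\left(W \right)} = \left(W^{2} + W W\right) - 7 = \left(W^{2} + W^{2}\right) - 7 = 2 W^{2} - 7 = -7 + 2 W^{2}$)
$\frac{1}{u{\left(q \right)} + r{\left(M \right)}} = \frac{1}{-746 - \left(7 - 2 \cdot 770^{2}\right)} = \frac{1}{-746 + \left(-7 + 2 \cdot 592900\right)} = \frac{1}{-746 + \left(-7 + 1185800\right)} = \frac{1}{-746 + 1185793} = \frac{1}{1185047}$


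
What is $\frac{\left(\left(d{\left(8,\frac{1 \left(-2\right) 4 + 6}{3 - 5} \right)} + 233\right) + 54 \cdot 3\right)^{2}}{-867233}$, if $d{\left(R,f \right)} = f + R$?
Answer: $- \frac{163216}{867233} \approx -0.1882$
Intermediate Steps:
$d{\left(R,f \right)} = R + f$
$\frac{\left(\left(d{\left(8,\frac{1 \left(-2\right) 4 + 6}{3 - 5} \right)} + 233\right) + 54 \cdot 3\right)^{2}}{-867233} = \frac{\left(\left(\left(8 + \frac{1 \left(-2\right) 4 + 6}{3 - 5}\right) + 233\right) + 54 \cdot 3\right)^{2}}{-867233} = \left(\left(\left(8 + \frac{\left(-2\right) 4 + 6}{-2}\right) + 233\right) + 162\right)^{2} \left(- \frac{1}{867233}\right) = \left(\left(\left(8 + \left(-8 + 6\right) \left(- \frac{1}{2}\right)\right) + 233\right) + 162\right)^{2} \left(- \frac{1}{867233}\right) = \left(\left(\left(8 - -1\right) + 233\right) + 162\right)^{2} \left(- \frac{1}{867233}\right) = \left(\left(\left(8 + 1\right) + 233\right) + 162\right)^{2} \left(- \frac{1}{867233}\right) = \left(\left(9 + 233\right) + 162\right)^{2} \left(- \frac{1}{867233}\right) = \left(242 + 162\right)^{2} \left(- \frac{1}{867233}\right) = 404^{2} \left(- \frac{1}{867233}\right) = 163216 \left(- \frac{1}{867233}\right) = - \frac{163216}{867233}$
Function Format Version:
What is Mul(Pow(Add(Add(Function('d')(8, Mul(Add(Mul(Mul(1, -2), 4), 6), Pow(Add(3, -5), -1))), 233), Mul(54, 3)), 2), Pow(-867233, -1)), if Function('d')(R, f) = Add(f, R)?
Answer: Rational(-163216, 867233) ≈ -0.18820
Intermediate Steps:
Function('d')(R, f) = Add(R, f)
Mul(Pow(Add(Add(Function('d')(8, Mul(Add(Mul(Mul(1, -2), 4), 6), Pow(Add(3, -5), -1))), 233), Mul(54, 3)), 2), Pow(-867233, -1)) = Mul(Pow(Add(Add(Add(8, Mul(Add(Mul(Mul(1, -2), 4), 6), Pow(Add(3, -5), -1))), 233), Mul(54, 3)), 2), Pow(-867233, -1)) = Mul(Pow(Add(Add(Add(8, Mul(Add(Mul(-2, 4), 6), Pow(-2, -1))), 233), 162), 2), Rational(-1, 867233)) = Mul(Pow(Add(Add(Add(8, Mul(Add(-8, 6), Rational(-1, 2))), 233), 162), 2), Rational(-1, 867233)) = Mul(Pow(Add(Add(Add(8, Mul(-2, Rational(-1, 2))), 233), 162), 2), Rational(-1, 867233)) = Mul(Pow(Add(Add(Add(8, 1), 233), 162), 2), Rational(-1, 867233)) = Mul(Pow(Add(Add(9, 233), 162), 2), Rational(-1, 867233)) = Mul(Pow(Add(242, 162), 2), Rational(-1, 867233)) = Mul(Pow(404, 2), Rational(-1, 867233)) = Mul(163216, Rational(-1, 867233)) = Rational(-163216, 867233)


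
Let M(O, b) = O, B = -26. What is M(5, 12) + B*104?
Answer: -2699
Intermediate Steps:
M(5, 12) + B*104 = 5 - 26*104 = 5 - 2704 = -2699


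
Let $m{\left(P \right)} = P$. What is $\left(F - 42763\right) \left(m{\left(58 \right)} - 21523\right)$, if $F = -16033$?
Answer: $1262056140$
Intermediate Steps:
$\left(F - 42763\right) \left(m{\left(58 \right)} - 21523\right) = \left(-16033 - 42763\right) \left(58 - 21523\right) = \left(-58796\right) \left(-21465\right) = 1262056140$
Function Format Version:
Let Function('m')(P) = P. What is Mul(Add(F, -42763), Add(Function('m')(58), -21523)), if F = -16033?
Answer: 1262056140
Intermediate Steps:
Mul(Add(F, -42763), Add(Function('m')(58), -21523)) = Mul(Add(-16033, -42763), Add(58, -21523)) = Mul(-58796, -21465) = 1262056140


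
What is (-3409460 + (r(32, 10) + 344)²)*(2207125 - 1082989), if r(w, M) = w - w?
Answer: -3699670968864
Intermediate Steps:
r(w, M) = 0
(-3409460 + (r(32, 10) + 344)²)*(2207125 - 1082989) = (-3409460 + (0 + 344)²)*(2207125 - 1082989) = (-3409460 + 344²)*1124136 = (-3409460 + 118336)*1124136 = -3291124*1124136 = -3699670968864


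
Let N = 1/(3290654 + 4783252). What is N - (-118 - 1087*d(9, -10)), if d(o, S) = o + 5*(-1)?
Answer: 36058064197/8073906 ≈ 4466.0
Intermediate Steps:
d(o, S) = -5 + o (d(o, S) = o - 5 = -5 + o)
N = 1/8073906 ≈ 1.2386e-7
N - (-118 - 1087*d(9, -10)) = 1/8073906 - (-118 - 1087*(-5 + 9)) = 1/8073906 - (-118 - 1087*4) = 1/8073906 - (-118 - 4348) = 1/8073906 - 1*(-4466) = 1/8073906 + 4466 = 36058064197/8073906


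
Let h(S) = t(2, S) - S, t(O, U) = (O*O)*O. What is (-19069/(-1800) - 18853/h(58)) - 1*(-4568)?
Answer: 8920177/1800 ≈ 4955.7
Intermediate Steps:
t(O, U) = O³ (t(O, U) = O²*O = O³)
h(S) = 8 - S (h(S) = 2³ - S = 8 - S)
(-19069/(-1800) - 18853/h(58)) - 1*(-4568) = (-19069/(-1800) - 18853/(8 - 1*58)) - 1*(-4568) = (-19069*(-1/1800) - 18853/(8 - 58)) + 4568 = (19069/1800 - 18853/(-50)) + 4568 = (19069/1800 - 18853*(-1/50)) + 4568 = (19069/1800 + 18853/50) + 4568 = 697777/1800 + 4568 = 8920177/1800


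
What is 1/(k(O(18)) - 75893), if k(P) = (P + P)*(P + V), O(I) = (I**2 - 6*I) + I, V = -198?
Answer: -1/59045 ≈ -1.6936e-5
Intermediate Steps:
O(I) = I**2 - 5*I
k(P) = 2*P*(-198 + P) (k(P) = (P + P)*(P - 198) = (2*P)*(-198 + P) = 2*P*(-198 + P))
1/(k(O(18)) - 75893) = 1/(2*(18*(-5 + 18))*(-198 + 18*(-5 + 18)) - 75893) = 1/(2*(18*13)*(-198 + 18*13) - 75893) = 1/(2*234*(-198 + 234) - 75893) = 1/(2*234*36 - 75893) = 1/(16848 - 75893) = 1/(-59045) = -1/59045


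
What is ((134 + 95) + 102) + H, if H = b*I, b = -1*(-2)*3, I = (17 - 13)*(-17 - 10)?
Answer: -317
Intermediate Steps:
I = -108 (I = 4*(-27) = -108)
b = 6 (b = 2*3 = 6)
H = -648 (H = 6*(-108) = -648)
((134 + 95) + 102) + H = ((134 + 95) + 102) - 648 = (229 + 102) - 648 = 331 - 648 = -317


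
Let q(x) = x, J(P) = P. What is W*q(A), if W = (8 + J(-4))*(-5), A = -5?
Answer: 100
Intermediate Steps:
W = -20 (W = (8 - 4)*(-5) = 4*(-5) = -20)
W*q(A) = -20*(-5) = 100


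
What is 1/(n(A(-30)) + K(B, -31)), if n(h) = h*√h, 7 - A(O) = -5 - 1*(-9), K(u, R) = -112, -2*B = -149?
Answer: -112/12517 - 3*√3/12517 ≈ -0.0093630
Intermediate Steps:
B = 149/2 (B = -½*(-149) = 149/2 ≈ 74.500)
A(O) = 3 (A(O) = 7 - (-5 - 1*(-9)) = 7 - (-5 + 9) = 7 - 1*4 = 7 - 4 = 3)
n(h) = h^(3/2)
1/(n(A(-30)) + K(B, -31)) = 1/(3^(3/2) - 112) = 1/(3*√3 - 112) = 1/(-112 + 3*√3)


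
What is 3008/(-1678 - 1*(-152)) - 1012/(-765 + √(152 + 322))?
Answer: -96255388/148721671 + 1012*√474/584751 ≈ -0.60954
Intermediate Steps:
3008/(-1678 - 1*(-152)) - 1012/(-765 + √(152 + 322)) = 3008/(-1678 + 152) - 1012/(-765 + √474) = 3008/(-1526) - 1012/(-765 + √474) = 3008*(-1/1526) - 1012/(-765 + √474) = -1504/763 - 1012/(-765 + √474)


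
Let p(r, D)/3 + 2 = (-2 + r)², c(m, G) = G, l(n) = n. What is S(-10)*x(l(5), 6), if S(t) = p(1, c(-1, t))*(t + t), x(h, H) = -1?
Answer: -60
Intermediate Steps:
p(r, D) = -6 + 3*(-2 + r)²
S(t) = -6*t (S(t) = (-6 + 3*(-2 + 1)²)*(t + t) = (-6 + 3*(-1)²)*(2*t) = (-6 + 3*1)*(2*t) = (-6 + 3)*(2*t) = -6*t)
S(-10)*x(l(5), 6) = -6*(-10)*(-1) = 60*(-1) = -60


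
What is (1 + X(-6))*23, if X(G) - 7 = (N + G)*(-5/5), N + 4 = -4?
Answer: 506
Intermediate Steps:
N = -8 (N = -4 - 4 = -8)
X(G) = 15 - G (X(G) = 7 + (-8 + G)*(-5/5) = 7 + (-8 + G)*(-5*⅕) = 7 + (-8 + G)*(-1) = 7 + (8 - G) = 15 - G)
(1 + X(-6))*23 = (1 + (15 - 1*(-6)))*23 = (1 + (15 + 6))*23 = (1 + 21)*23 = 22*23 = 506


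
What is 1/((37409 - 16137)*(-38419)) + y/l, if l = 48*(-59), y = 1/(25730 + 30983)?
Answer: -122232523/16407418815653136 ≈ -7.4498e-9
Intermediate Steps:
y = 1/56713 ≈ 1.7633e-5
l = -2832
1/((37409 - 16137)*(-38419)) + y/l = 1/((37409 - 16137)*(-38419)) + (1/56713)/(-2832) = -1/38419/21272 + (1/56713)*(-1/2832) = (1/21272)*(-1/38419) - 1/160611216 = -1/817248968 - 1/160611216 = -122232523/16407418815653136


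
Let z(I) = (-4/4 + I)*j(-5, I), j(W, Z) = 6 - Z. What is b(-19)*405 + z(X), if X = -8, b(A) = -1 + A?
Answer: -8226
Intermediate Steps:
z(I) = (-1 + I)*(6 - I) (z(I) = (-4/4 + I)*(6 - I) = (-4*1/4 + I)*(6 - I) = (-1 + I)*(6 - I))
b(-19)*405 + z(X) = (-1 - 19)*405 - (-1 - 8)*(-6 - 8) = -20*405 - 1*(-9)*(-14) = -8100 - 126 = -8226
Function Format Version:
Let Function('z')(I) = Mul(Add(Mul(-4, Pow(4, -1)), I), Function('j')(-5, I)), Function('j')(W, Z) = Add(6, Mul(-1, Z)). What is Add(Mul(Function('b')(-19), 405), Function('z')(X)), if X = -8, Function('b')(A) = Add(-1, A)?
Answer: -8226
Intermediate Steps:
Function('z')(I) = Mul(Add(-1, I), Add(6, Mul(-1, I))) (Function('z')(I) = Mul(Add(Mul(-4, Pow(4, -1)), I), Add(6, Mul(-1, I))) = Mul(Add(Mul(-4, Rational(1, 4)), I), Add(6, Mul(-1, I))) = Mul(Add(-1, I), Add(6, Mul(-1, I))))
Add(Mul(Function('b')(-19), 405), Function('z')(X)) = Add(Mul(Add(-1, -19), 405), Mul(-1, Add(-1, -8), Add(-6, -8))) = Add(Mul(-20, 405), Mul(-1, -9, -14)) = Add(-8100, -126) = -8226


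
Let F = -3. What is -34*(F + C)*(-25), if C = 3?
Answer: 0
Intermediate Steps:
-34*(F + C)*(-25) = -34*(-3 + 3)*(-25) = -34*0*(-25) = 0*(-25) = 0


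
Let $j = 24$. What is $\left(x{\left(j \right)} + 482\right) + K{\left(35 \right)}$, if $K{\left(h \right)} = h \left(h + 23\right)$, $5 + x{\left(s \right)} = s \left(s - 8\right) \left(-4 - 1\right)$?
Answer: $587$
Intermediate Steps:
$x{\left(s \right)} = -5 + s \left(40 - 5 s\right)$ ($x{\left(s \right)} = -5 + s \left(s - 8\right) \left(-4 - 1\right) = -5 + s \left(-8 + s\right) \left(-5\right) = -5 + s \left(40 - 5 s\right)$)
$K{\left(h \right)} = h \left(23 + h\right)$
$\left(x{\left(j \right)} + 482\right) + K{\left(35 \right)} = \left(\left(-5 - 5 \cdot 24^{2} + 40 \cdot 24\right) + 482\right) + 35 \left(23 + 35\right) = \left(\left(-5 - 2880 + 960\right) + 482\right) + 35 \cdot 58 = \left(\left(-5 - 2880 + 960\right) + 482\right) + 2030 = \left(-1925 + 482\right) + 2030 = -1443 + 2030 = 587$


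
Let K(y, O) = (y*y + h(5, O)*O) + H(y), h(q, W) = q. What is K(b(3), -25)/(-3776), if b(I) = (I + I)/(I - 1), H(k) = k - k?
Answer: 29/944 ≈ 0.030720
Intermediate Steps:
H(k) = 0
b(I) = 2*I/(-1 + I) (b(I) = (2*I)/(-1 + I) = 2*I/(-1 + I))
K(y, O) = y**2 + 5*O (K(y, O) = (y*y + 5*O) + 0 = (y**2 + 5*O) + 0 = y**2 + 5*O)
K(b(3), -25)/(-3776) = ((2*3/(-1 + 3))**2 + 5*(-25))/(-3776) = ((2*3/2)**2 - 125)*(-1/3776) = ((2*3*(1/2))**2 - 125)*(-1/3776) = (3**2 - 125)*(-1/3776) = (9 - 125)*(-1/3776) = -116*(-1/3776) = 29/944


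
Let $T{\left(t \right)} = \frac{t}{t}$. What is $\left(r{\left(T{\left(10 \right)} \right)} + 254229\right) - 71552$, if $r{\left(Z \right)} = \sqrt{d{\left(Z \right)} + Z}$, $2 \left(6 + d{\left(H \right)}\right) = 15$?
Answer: $182677 + \frac{\sqrt{10}}{2} \approx 1.8268 \cdot 10^{5}$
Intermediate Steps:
$d{\left(H \right)} = \frac{3}{2}$ ($d{\left(H \right)} = -6 + \frac{1}{2} \cdot 15 = -6 + \frac{15}{2} = \frac{3}{2}$)
$T{\left(t \right)} = 1$
$r{\left(Z \right)} = \sqrt{\frac{3}{2} + Z}$
$\left(r{\left(T{\left(10 \right)} \right)} + 254229\right) - 71552 = \left(\frac{\sqrt{6 + 4 \cdot 1}}{2} + 254229\right) - 71552 = \left(\frac{\sqrt{6 + 4}}{2} + 254229\right) - 71552 = \left(\frac{\sqrt{10}}{2} + 254229\right) - 71552 = \left(254229 + \frac{\sqrt{10}}{2}\right) - 71552 = 182677 + \frac{\sqrt{10}}{2}$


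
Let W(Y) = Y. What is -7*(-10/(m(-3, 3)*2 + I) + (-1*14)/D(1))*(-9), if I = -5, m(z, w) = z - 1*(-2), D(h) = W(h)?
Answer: -792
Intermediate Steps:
D(h) = h
m(z, w) = 2 + z (m(z, w) = z + 2 = 2 + z)
-7*(-10/(m(-3, 3)*2 + I) + (-1*14)/D(1))*(-9) = -7*(-10/((2 - 3)*2 - 5) - 1*14/1)*(-9) = -7*(-10/(-1*2 - 5) - 14*1)*(-9) = -7*(-10/(-2 - 5) - 14)*(-9) = -7*(-10/(-7) - 14)*(-9) = -7*(-10*(-⅐) - 14)*(-9) = -7*(10/7 - 14)*(-9) = -7*(-88/7)*(-9) = 88*(-9) = -792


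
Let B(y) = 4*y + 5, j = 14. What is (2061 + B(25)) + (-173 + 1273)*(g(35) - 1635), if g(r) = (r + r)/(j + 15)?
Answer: -52016686/29 ≈ -1.7937e+6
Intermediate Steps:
g(r) = 2*r/29 (g(r) = (r + r)/(14 + 15) = (2*r)/29 = (2*r)*(1/29) = 2*r/29)
B(y) = 5 + 4*y
(2061 + B(25)) + (-173 + 1273)*(g(35) - 1635) = (2061 + (5 + 4*25)) + (-173 + 1273)*((2/29)*35 - 1635) = (2061 + (5 + 100)) + 1100*(70/29 - 1635) = (2061 + 105) + 1100*(-47345/29) = 2166 - 52079500/29 = -52016686/29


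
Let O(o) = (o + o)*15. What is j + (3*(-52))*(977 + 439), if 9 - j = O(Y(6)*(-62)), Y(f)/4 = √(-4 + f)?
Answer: -220887 + 7440*√2 ≈ -2.1037e+5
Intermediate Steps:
Y(f) = 4*√(-4 + f)
O(o) = 30*o (O(o) = (2*o)*15 = 30*o)
j = 9 + 7440*√2 (j = 9 - 30*(4*√(-4 + 6))*(-62) = 9 - 30*(4*√2)*(-62) = 9 - 30*(-248*√2) = 9 - (-7440)*√2 = 9 + 7440*√2 ≈ 10531.)
j + (3*(-52))*(977 + 439) = (9 + 7440*√2) + (3*(-52))*(977 + 439) = (9 + 7440*√2) - 156*1416 = (9 + 7440*√2) - 220896 = -220887 + 7440*√2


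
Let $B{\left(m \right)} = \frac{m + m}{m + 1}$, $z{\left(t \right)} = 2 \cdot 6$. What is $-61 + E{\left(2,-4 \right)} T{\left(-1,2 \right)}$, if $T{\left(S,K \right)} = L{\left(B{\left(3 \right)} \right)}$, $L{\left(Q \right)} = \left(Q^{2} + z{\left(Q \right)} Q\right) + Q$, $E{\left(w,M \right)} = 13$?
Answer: $\frac{887}{4} \approx 221.75$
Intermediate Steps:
$z{\left(t \right)} = 12$
$B{\left(m \right)} = \frac{2 m}{1 + m}$
$L{\left(Q \right)} = Q^{2} + 13 Q$ ($L{\left(Q \right)} = \left(Q^{2} + 12 Q\right) + Q = Q^{2} + 13 Q$)
$T{\left(S,K \right)} = \frac{87}{4}$ ($T{\left(S,K \right)} = 2 \cdot 3 \frac{1}{1 + 3} \left(13 + 2 \cdot 3 \frac{1}{1 + 3}\right) = 2 \cdot 3 \cdot \frac{1}{4} \left(13 + 2 \cdot 3 \cdot \frac{1}{4}\right) = \frac{3 \left(13 + \frac{3}{2}\right)}{2} = \frac{3}{2} \cdot \frac{29}{2} = \frac{87}{4}$)
$-61 + E{\left(2,-4 \right)} T{\left(-1,2 \right)} = -61 + 13 \cdot \frac{87}{4} = -61 + \frac{1131}{4} = \frac{887}{4}$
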